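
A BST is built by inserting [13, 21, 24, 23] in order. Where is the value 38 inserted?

Starting tree (level order): [13, None, 21, None, 24, 23]
Insertion path: 13 -> 21 -> 24
Result: insert 38 as right child of 24
Final tree (level order): [13, None, 21, None, 24, 23, 38]


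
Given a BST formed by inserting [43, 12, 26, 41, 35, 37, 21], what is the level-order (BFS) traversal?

Tree insertion order: [43, 12, 26, 41, 35, 37, 21]
Tree (level-order array): [43, 12, None, None, 26, 21, 41, None, None, 35, None, None, 37]
BFS from the root, enqueuing left then right child of each popped node:
  queue [43] -> pop 43, enqueue [12], visited so far: [43]
  queue [12] -> pop 12, enqueue [26], visited so far: [43, 12]
  queue [26] -> pop 26, enqueue [21, 41], visited so far: [43, 12, 26]
  queue [21, 41] -> pop 21, enqueue [none], visited so far: [43, 12, 26, 21]
  queue [41] -> pop 41, enqueue [35], visited so far: [43, 12, 26, 21, 41]
  queue [35] -> pop 35, enqueue [37], visited so far: [43, 12, 26, 21, 41, 35]
  queue [37] -> pop 37, enqueue [none], visited so far: [43, 12, 26, 21, 41, 35, 37]
Result: [43, 12, 26, 21, 41, 35, 37]


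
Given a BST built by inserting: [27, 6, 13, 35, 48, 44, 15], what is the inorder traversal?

Tree insertion order: [27, 6, 13, 35, 48, 44, 15]
Tree (level-order array): [27, 6, 35, None, 13, None, 48, None, 15, 44]
Inorder traversal: [6, 13, 15, 27, 35, 44, 48]


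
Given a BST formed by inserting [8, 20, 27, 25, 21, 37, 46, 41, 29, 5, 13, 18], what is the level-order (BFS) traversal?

Tree insertion order: [8, 20, 27, 25, 21, 37, 46, 41, 29, 5, 13, 18]
Tree (level-order array): [8, 5, 20, None, None, 13, 27, None, 18, 25, 37, None, None, 21, None, 29, 46, None, None, None, None, 41]
BFS from the root, enqueuing left then right child of each popped node:
  queue [8] -> pop 8, enqueue [5, 20], visited so far: [8]
  queue [5, 20] -> pop 5, enqueue [none], visited so far: [8, 5]
  queue [20] -> pop 20, enqueue [13, 27], visited so far: [8, 5, 20]
  queue [13, 27] -> pop 13, enqueue [18], visited so far: [8, 5, 20, 13]
  queue [27, 18] -> pop 27, enqueue [25, 37], visited so far: [8, 5, 20, 13, 27]
  queue [18, 25, 37] -> pop 18, enqueue [none], visited so far: [8, 5, 20, 13, 27, 18]
  queue [25, 37] -> pop 25, enqueue [21], visited so far: [8, 5, 20, 13, 27, 18, 25]
  queue [37, 21] -> pop 37, enqueue [29, 46], visited so far: [8, 5, 20, 13, 27, 18, 25, 37]
  queue [21, 29, 46] -> pop 21, enqueue [none], visited so far: [8, 5, 20, 13, 27, 18, 25, 37, 21]
  queue [29, 46] -> pop 29, enqueue [none], visited so far: [8, 5, 20, 13, 27, 18, 25, 37, 21, 29]
  queue [46] -> pop 46, enqueue [41], visited so far: [8, 5, 20, 13, 27, 18, 25, 37, 21, 29, 46]
  queue [41] -> pop 41, enqueue [none], visited so far: [8, 5, 20, 13, 27, 18, 25, 37, 21, 29, 46, 41]
Result: [8, 5, 20, 13, 27, 18, 25, 37, 21, 29, 46, 41]


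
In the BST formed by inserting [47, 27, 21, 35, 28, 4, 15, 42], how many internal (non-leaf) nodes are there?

Tree built from: [47, 27, 21, 35, 28, 4, 15, 42]
Tree (level-order array): [47, 27, None, 21, 35, 4, None, 28, 42, None, 15]
Rule: An internal node has at least one child.
Per-node child counts:
  node 47: 1 child(ren)
  node 27: 2 child(ren)
  node 21: 1 child(ren)
  node 4: 1 child(ren)
  node 15: 0 child(ren)
  node 35: 2 child(ren)
  node 28: 0 child(ren)
  node 42: 0 child(ren)
Matching nodes: [47, 27, 21, 4, 35]
Count of internal (non-leaf) nodes: 5


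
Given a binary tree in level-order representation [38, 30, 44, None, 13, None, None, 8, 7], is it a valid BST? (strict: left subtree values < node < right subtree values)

Level-order array: [38, 30, 44, None, 13, None, None, 8, 7]
Validate using subtree bounds (lo, hi): at each node, require lo < value < hi,
then recurse left with hi=value and right with lo=value.
Preorder trace (stopping at first violation):
  at node 38 with bounds (-inf, +inf): OK
  at node 30 with bounds (-inf, 38): OK
  at node 13 with bounds (30, 38): VIOLATION
Node 13 violates its bound: not (30 < 13 < 38).
Result: Not a valid BST


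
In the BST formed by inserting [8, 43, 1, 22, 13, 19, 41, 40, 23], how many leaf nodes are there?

Tree built from: [8, 43, 1, 22, 13, 19, 41, 40, 23]
Tree (level-order array): [8, 1, 43, None, None, 22, None, 13, 41, None, 19, 40, None, None, None, 23]
Rule: A leaf has 0 children.
Per-node child counts:
  node 8: 2 child(ren)
  node 1: 0 child(ren)
  node 43: 1 child(ren)
  node 22: 2 child(ren)
  node 13: 1 child(ren)
  node 19: 0 child(ren)
  node 41: 1 child(ren)
  node 40: 1 child(ren)
  node 23: 0 child(ren)
Matching nodes: [1, 19, 23]
Count of leaf nodes: 3


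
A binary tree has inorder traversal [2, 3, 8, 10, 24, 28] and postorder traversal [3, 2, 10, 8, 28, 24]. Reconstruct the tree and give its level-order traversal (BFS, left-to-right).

Inorder:   [2, 3, 8, 10, 24, 28]
Postorder: [3, 2, 10, 8, 28, 24]
Algorithm: postorder visits root last, so walk postorder right-to-left;
each value is the root of the current inorder slice — split it at that
value, recurse on the right subtree first, then the left.
Recursive splits:
  root=24; inorder splits into left=[2, 3, 8, 10], right=[28]
  root=28; inorder splits into left=[], right=[]
  root=8; inorder splits into left=[2, 3], right=[10]
  root=10; inorder splits into left=[], right=[]
  root=2; inorder splits into left=[], right=[3]
  root=3; inorder splits into left=[], right=[]
Reconstructed level-order: [24, 8, 28, 2, 10, 3]


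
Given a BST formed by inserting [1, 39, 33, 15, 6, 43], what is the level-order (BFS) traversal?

Tree insertion order: [1, 39, 33, 15, 6, 43]
Tree (level-order array): [1, None, 39, 33, 43, 15, None, None, None, 6]
BFS from the root, enqueuing left then right child of each popped node:
  queue [1] -> pop 1, enqueue [39], visited so far: [1]
  queue [39] -> pop 39, enqueue [33, 43], visited so far: [1, 39]
  queue [33, 43] -> pop 33, enqueue [15], visited so far: [1, 39, 33]
  queue [43, 15] -> pop 43, enqueue [none], visited so far: [1, 39, 33, 43]
  queue [15] -> pop 15, enqueue [6], visited so far: [1, 39, 33, 43, 15]
  queue [6] -> pop 6, enqueue [none], visited so far: [1, 39, 33, 43, 15, 6]
Result: [1, 39, 33, 43, 15, 6]


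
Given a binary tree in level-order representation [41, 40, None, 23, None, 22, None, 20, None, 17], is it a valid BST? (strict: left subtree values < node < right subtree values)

Level-order array: [41, 40, None, 23, None, 22, None, 20, None, 17]
Validate using subtree bounds (lo, hi): at each node, require lo < value < hi,
then recurse left with hi=value and right with lo=value.
Preorder trace (stopping at first violation):
  at node 41 with bounds (-inf, +inf): OK
  at node 40 with bounds (-inf, 41): OK
  at node 23 with bounds (-inf, 40): OK
  at node 22 with bounds (-inf, 23): OK
  at node 20 with bounds (-inf, 22): OK
  at node 17 with bounds (-inf, 20): OK
No violation found at any node.
Result: Valid BST


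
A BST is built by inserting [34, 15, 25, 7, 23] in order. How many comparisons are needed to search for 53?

Search path for 53: 34
Found: False
Comparisons: 1


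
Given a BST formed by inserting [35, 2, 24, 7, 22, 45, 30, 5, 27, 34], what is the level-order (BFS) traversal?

Tree insertion order: [35, 2, 24, 7, 22, 45, 30, 5, 27, 34]
Tree (level-order array): [35, 2, 45, None, 24, None, None, 7, 30, 5, 22, 27, 34]
BFS from the root, enqueuing left then right child of each popped node:
  queue [35] -> pop 35, enqueue [2, 45], visited so far: [35]
  queue [2, 45] -> pop 2, enqueue [24], visited so far: [35, 2]
  queue [45, 24] -> pop 45, enqueue [none], visited so far: [35, 2, 45]
  queue [24] -> pop 24, enqueue [7, 30], visited so far: [35, 2, 45, 24]
  queue [7, 30] -> pop 7, enqueue [5, 22], visited so far: [35, 2, 45, 24, 7]
  queue [30, 5, 22] -> pop 30, enqueue [27, 34], visited so far: [35, 2, 45, 24, 7, 30]
  queue [5, 22, 27, 34] -> pop 5, enqueue [none], visited so far: [35, 2, 45, 24, 7, 30, 5]
  queue [22, 27, 34] -> pop 22, enqueue [none], visited so far: [35, 2, 45, 24, 7, 30, 5, 22]
  queue [27, 34] -> pop 27, enqueue [none], visited so far: [35, 2, 45, 24, 7, 30, 5, 22, 27]
  queue [34] -> pop 34, enqueue [none], visited so far: [35, 2, 45, 24, 7, 30, 5, 22, 27, 34]
Result: [35, 2, 45, 24, 7, 30, 5, 22, 27, 34]


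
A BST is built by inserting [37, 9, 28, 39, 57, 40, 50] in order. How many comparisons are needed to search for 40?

Search path for 40: 37 -> 39 -> 57 -> 40
Found: True
Comparisons: 4


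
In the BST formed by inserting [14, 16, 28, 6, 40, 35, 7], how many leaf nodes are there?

Tree built from: [14, 16, 28, 6, 40, 35, 7]
Tree (level-order array): [14, 6, 16, None, 7, None, 28, None, None, None, 40, 35]
Rule: A leaf has 0 children.
Per-node child counts:
  node 14: 2 child(ren)
  node 6: 1 child(ren)
  node 7: 0 child(ren)
  node 16: 1 child(ren)
  node 28: 1 child(ren)
  node 40: 1 child(ren)
  node 35: 0 child(ren)
Matching nodes: [7, 35]
Count of leaf nodes: 2


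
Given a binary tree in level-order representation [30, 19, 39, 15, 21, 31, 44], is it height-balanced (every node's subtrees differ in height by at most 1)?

Tree (level-order array): [30, 19, 39, 15, 21, 31, 44]
Definition: a tree is height-balanced if, at every node, |h(left) - h(right)| <= 1 (empty subtree has height -1).
Bottom-up per-node check:
  node 15: h_left=-1, h_right=-1, diff=0 [OK], height=0
  node 21: h_left=-1, h_right=-1, diff=0 [OK], height=0
  node 19: h_left=0, h_right=0, diff=0 [OK], height=1
  node 31: h_left=-1, h_right=-1, diff=0 [OK], height=0
  node 44: h_left=-1, h_right=-1, diff=0 [OK], height=0
  node 39: h_left=0, h_right=0, diff=0 [OK], height=1
  node 30: h_left=1, h_right=1, diff=0 [OK], height=2
All nodes satisfy the balance condition.
Result: Balanced


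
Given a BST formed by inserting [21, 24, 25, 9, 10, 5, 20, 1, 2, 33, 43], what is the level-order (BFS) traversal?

Tree insertion order: [21, 24, 25, 9, 10, 5, 20, 1, 2, 33, 43]
Tree (level-order array): [21, 9, 24, 5, 10, None, 25, 1, None, None, 20, None, 33, None, 2, None, None, None, 43]
BFS from the root, enqueuing left then right child of each popped node:
  queue [21] -> pop 21, enqueue [9, 24], visited so far: [21]
  queue [9, 24] -> pop 9, enqueue [5, 10], visited so far: [21, 9]
  queue [24, 5, 10] -> pop 24, enqueue [25], visited so far: [21, 9, 24]
  queue [5, 10, 25] -> pop 5, enqueue [1], visited so far: [21, 9, 24, 5]
  queue [10, 25, 1] -> pop 10, enqueue [20], visited so far: [21, 9, 24, 5, 10]
  queue [25, 1, 20] -> pop 25, enqueue [33], visited so far: [21, 9, 24, 5, 10, 25]
  queue [1, 20, 33] -> pop 1, enqueue [2], visited so far: [21, 9, 24, 5, 10, 25, 1]
  queue [20, 33, 2] -> pop 20, enqueue [none], visited so far: [21, 9, 24, 5, 10, 25, 1, 20]
  queue [33, 2] -> pop 33, enqueue [43], visited so far: [21, 9, 24, 5, 10, 25, 1, 20, 33]
  queue [2, 43] -> pop 2, enqueue [none], visited so far: [21, 9, 24, 5, 10, 25, 1, 20, 33, 2]
  queue [43] -> pop 43, enqueue [none], visited so far: [21, 9, 24, 5, 10, 25, 1, 20, 33, 2, 43]
Result: [21, 9, 24, 5, 10, 25, 1, 20, 33, 2, 43]


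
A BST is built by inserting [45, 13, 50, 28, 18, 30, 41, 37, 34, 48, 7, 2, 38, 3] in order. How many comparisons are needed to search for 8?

Search path for 8: 45 -> 13 -> 7
Found: False
Comparisons: 3


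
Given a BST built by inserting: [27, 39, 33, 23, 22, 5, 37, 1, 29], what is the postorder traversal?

Tree insertion order: [27, 39, 33, 23, 22, 5, 37, 1, 29]
Tree (level-order array): [27, 23, 39, 22, None, 33, None, 5, None, 29, 37, 1]
Postorder traversal: [1, 5, 22, 23, 29, 37, 33, 39, 27]


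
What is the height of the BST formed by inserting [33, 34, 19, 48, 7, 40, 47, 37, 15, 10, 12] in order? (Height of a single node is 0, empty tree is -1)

Insertion order: [33, 34, 19, 48, 7, 40, 47, 37, 15, 10, 12]
Tree (level-order array): [33, 19, 34, 7, None, None, 48, None, 15, 40, None, 10, None, 37, 47, None, 12]
Compute height bottom-up (empty subtree = -1):
  height(12) = 1 + max(-1, -1) = 0
  height(10) = 1 + max(-1, 0) = 1
  height(15) = 1 + max(1, -1) = 2
  height(7) = 1 + max(-1, 2) = 3
  height(19) = 1 + max(3, -1) = 4
  height(37) = 1 + max(-1, -1) = 0
  height(47) = 1 + max(-1, -1) = 0
  height(40) = 1 + max(0, 0) = 1
  height(48) = 1 + max(1, -1) = 2
  height(34) = 1 + max(-1, 2) = 3
  height(33) = 1 + max(4, 3) = 5
Height = 5


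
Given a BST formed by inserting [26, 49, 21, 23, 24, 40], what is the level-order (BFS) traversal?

Tree insertion order: [26, 49, 21, 23, 24, 40]
Tree (level-order array): [26, 21, 49, None, 23, 40, None, None, 24]
BFS from the root, enqueuing left then right child of each popped node:
  queue [26] -> pop 26, enqueue [21, 49], visited so far: [26]
  queue [21, 49] -> pop 21, enqueue [23], visited so far: [26, 21]
  queue [49, 23] -> pop 49, enqueue [40], visited so far: [26, 21, 49]
  queue [23, 40] -> pop 23, enqueue [24], visited so far: [26, 21, 49, 23]
  queue [40, 24] -> pop 40, enqueue [none], visited so far: [26, 21, 49, 23, 40]
  queue [24] -> pop 24, enqueue [none], visited so far: [26, 21, 49, 23, 40, 24]
Result: [26, 21, 49, 23, 40, 24]


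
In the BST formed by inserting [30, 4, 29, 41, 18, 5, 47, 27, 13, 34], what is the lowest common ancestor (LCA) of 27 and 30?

Tree insertion order: [30, 4, 29, 41, 18, 5, 47, 27, 13, 34]
Tree (level-order array): [30, 4, 41, None, 29, 34, 47, 18, None, None, None, None, None, 5, 27, None, 13]
In a BST, the LCA of p=27, q=30 is the first node v on the
root-to-leaf path with p <= v <= q (go left if both < v, right if both > v).
Walk from root:
  at 30: 27 <= 30 <= 30, this is the LCA
LCA = 30


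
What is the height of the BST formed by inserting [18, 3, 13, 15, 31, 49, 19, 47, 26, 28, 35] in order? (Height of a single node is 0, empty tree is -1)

Insertion order: [18, 3, 13, 15, 31, 49, 19, 47, 26, 28, 35]
Tree (level-order array): [18, 3, 31, None, 13, 19, 49, None, 15, None, 26, 47, None, None, None, None, 28, 35]
Compute height bottom-up (empty subtree = -1):
  height(15) = 1 + max(-1, -1) = 0
  height(13) = 1 + max(-1, 0) = 1
  height(3) = 1 + max(-1, 1) = 2
  height(28) = 1 + max(-1, -1) = 0
  height(26) = 1 + max(-1, 0) = 1
  height(19) = 1 + max(-1, 1) = 2
  height(35) = 1 + max(-1, -1) = 0
  height(47) = 1 + max(0, -1) = 1
  height(49) = 1 + max(1, -1) = 2
  height(31) = 1 + max(2, 2) = 3
  height(18) = 1 + max(2, 3) = 4
Height = 4


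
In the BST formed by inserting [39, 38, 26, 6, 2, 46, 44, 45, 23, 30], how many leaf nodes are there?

Tree built from: [39, 38, 26, 6, 2, 46, 44, 45, 23, 30]
Tree (level-order array): [39, 38, 46, 26, None, 44, None, 6, 30, None, 45, 2, 23]
Rule: A leaf has 0 children.
Per-node child counts:
  node 39: 2 child(ren)
  node 38: 1 child(ren)
  node 26: 2 child(ren)
  node 6: 2 child(ren)
  node 2: 0 child(ren)
  node 23: 0 child(ren)
  node 30: 0 child(ren)
  node 46: 1 child(ren)
  node 44: 1 child(ren)
  node 45: 0 child(ren)
Matching nodes: [2, 23, 30, 45]
Count of leaf nodes: 4


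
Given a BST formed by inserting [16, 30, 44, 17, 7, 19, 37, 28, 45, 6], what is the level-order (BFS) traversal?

Tree insertion order: [16, 30, 44, 17, 7, 19, 37, 28, 45, 6]
Tree (level-order array): [16, 7, 30, 6, None, 17, 44, None, None, None, 19, 37, 45, None, 28]
BFS from the root, enqueuing left then right child of each popped node:
  queue [16] -> pop 16, enqueue [7, 30], visited so far: [16]
  queue [7, 30] -> pop 7, enqueue [6], visited so far: [16, 7]
  queue [30, 6] -> pop 30, enqueue [17, 44], visited so far: [16, 7, 30]
  queue [6, 17, 44] -> pop 6, enqueue [none], visited so far: [16, 7, 30, 6]
  queue [17, 44] -> pop 17, enqueue [19], visited so far: [16, 7, 30, 6, 17]
  queue [44, 19] -> pop 44, enqueue [37, 45], visited so far: [16, 7, 30, 6, 17, 44]
  queue [19, 37, 45] -> pop 19, enqueue [28], visited so far: [16, 7, 30, 6, 17, 44, 19]
  queue [37, 45, 28] -> pop 37, enqueue [none], visited so far: [16, 7, 30, 6, 17, 44, 19, 37]
  queue [45, 28] -> pop 45, enqueue [none], visited so far: [16, 7, 30, 6, 17, 44, 19, 37, 45]
  queue [28] -> pop 28, enqueue [none], visited so far: [16, 7, 30, 6, 17, 44, 19, 37, 45, 28]
Result: [16, 7, 30, 6, 17, 44, 19, 37, 45, 28]


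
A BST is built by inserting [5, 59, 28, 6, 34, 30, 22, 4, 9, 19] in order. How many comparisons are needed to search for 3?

Search path for 3: 5 -> 4
Found: False
Comparisons: 2


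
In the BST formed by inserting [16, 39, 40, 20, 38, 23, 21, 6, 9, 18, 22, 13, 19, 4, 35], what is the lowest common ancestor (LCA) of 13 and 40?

Tree insertion order: [16, 39, 40, 20, 38, 23, 21, 6, 9, 18, 22, 13, 19, 4, 35]
Tree (level-order array): [16, 6, 39, 4, 9, 20, 40, None, None, None, 13, 18, 38, None, None, None, None, None, 19, 23, None, None, None, 21, 35, None, 22]
In a BST, the LCA of p=13, q=40 is the first node v on the
root-to-leaf path with p <= v <= q (go left if both < v, right if both > v).
Walk from root:
  at 16: 13 <= 16 <= 40, this is the LCA
LCA = 16


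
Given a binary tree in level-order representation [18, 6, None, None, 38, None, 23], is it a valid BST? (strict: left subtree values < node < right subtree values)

Level-order array: [18, 6, None, None, 38, None, 23]
Validate using subtree bounds (lo, hi): at each node, require lo < value < hi,
then recurse left with hi=value and right with lo=value.
Preorder trace (stopping at first violation):
  at node 18 with bounds (-inf, +inf): OK
  at node 6 with bounds (-inf, 18): OK
  at node 38 with bounds (6, 18): VIOLATION
Node 38 violates its bound: not (6 < 38 < 18).
Result: Not a valid BST


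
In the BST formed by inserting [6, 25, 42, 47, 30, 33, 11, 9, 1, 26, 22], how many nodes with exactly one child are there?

Tree built from: [6, 25, 42, 47, 30, 33, 11, 9, 1, 26, 22]
Tree (level-order array): [6, 1, 25, None, None, 11, 42, 9, 22, 30, 47, None, None, None, None, 26, 33]
Rule: These are nodes with exactly 1 non-null child.
Per-node child counts:
  node 6: 2 child(ren)
  node 1: 0 child(ren)
  node 25: 2 child(ren)
  node 11: 2 child(ren)
  node 9: 0 child(ren)
  node 22: 0 child(ren)
  node 42: 2 child(ren)
  node 30: 2 child(ren)
  node 26: 0 child(ren)
  node 33: 0 child(ren)
  node 47: 0 child(ren)
Matching nodes: (none)
Count of nodes with exactly one child: 0


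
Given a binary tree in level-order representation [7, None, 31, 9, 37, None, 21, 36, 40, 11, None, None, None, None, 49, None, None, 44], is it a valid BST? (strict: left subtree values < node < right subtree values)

Level-order array: [7, None, 31, 9, 37, None, 21, 36, 40, 11, None, None, None, None, 49, None, None, 44]
Validate using subtree bounds (lo, hi): at each node, require lo < value < hi,
then recurse left with hi=value and right with lo=value.
Preorder trace (stopping at first violation):
  at node 7 with bounds (-inf, +inf): OK
  at node 31 with bounds (7, +inf): OK
  at node 9 with bounds (7, 31): OK
  at node 21 with bounds (9, 31): OK
  at node 11 with bounds (9, 21): OK
  at node 37 with bounds (31, +inf): OK
  at node 36 with bounds (31, 37): OK
  at node 40 with bounds (37, +inf): OK
  at node 49 with bounds (40, +inf): OK
  at node 44 with bounds (40, 49): OK
No violation found at any node.
Result: Valid BST


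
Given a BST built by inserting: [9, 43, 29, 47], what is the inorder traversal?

Tree insertion order: [9, 43, 29, 47]
Tree (level-order array): [9, None, 43, 29, 47]
Inorder traversal: [9, 29, 43, 47]


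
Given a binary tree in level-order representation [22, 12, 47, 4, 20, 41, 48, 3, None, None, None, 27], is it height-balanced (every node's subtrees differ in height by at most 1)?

Tree (level-order array): [22, 12, 47, 4, 20, 41, 48, 3, None, None, None, 27]
Definition: a tree is height-balanced if, at every node, |h(left) - h(right)| <= 1 (empty subtree has height -1).
Bottom-up per-node check:
  node 3: h_left=-1, h_right=-1, diff=0 [OK], height=0
  node 4: h_left=0, h_right=-1, diff=1 [OK], height=1
  node 20: h_left=-1, h_right=-1, diff=0 [OK], height=0
  node 12: h_left=1, h_right=0, diff=1 [OK], height=2
  node 27: h_left=-1, h_right=-1, diff=0 [OK], height=0
  node 41: h_left=0, h_right=-1, diff=1 [OK], height=1
  node 48: h_left=-1, h_right=-1, diff=0 [OK], height=0
  node 47: h_left=1, h_right=0, diff=1 [OK], height=2
  node 22: h_left=2, h_right=2, diff=0 [OK], height=3
All nodes satisfy the balance condition.
Result: Balanced


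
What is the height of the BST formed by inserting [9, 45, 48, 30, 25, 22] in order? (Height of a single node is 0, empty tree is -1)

Insertion order: [9, 45, 48, 30, 25, 22]
Tree (level-order array): [9, None, 45, 30, 48, 25, None, None, None, 22]
Compute height bottom-up (empty subtree = -1):
  height(22) = 1 + max(-1, -1) = 0
  height(25) = 1 + max(0, -1) = 1
  height(30) = 1 + max(1, -1) = 2
  height(48) = 1 + max(-1, -1) = 0
  height(45) = 1 + max(2, 0) = 3
  height(9) = 1 + max(-1, 3) = 4
Height = 4


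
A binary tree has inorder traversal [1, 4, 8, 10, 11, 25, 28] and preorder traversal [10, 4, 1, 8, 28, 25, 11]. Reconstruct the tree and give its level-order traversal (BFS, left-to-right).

Inorder:  [1, 4, 8, 10, 11, 25, 28]
Preorder: [10, 4, 1, 8, 28, 25, 11]
Algorithm: preorder visits root first, so consume preorder in order;
for each root, split the current inorder slice at that value into
left-subtree inorder and right-subtree inorder, then recurse.
Recursive splits:
  root=10; inorder splits into left=[1, 4, 8], right=[11, 25, 28]
  root=4; inorder splits into left=[1], right=[8]
  root=1; inorder splits into left=[], right=[]
  root=8; inorder splits into left=[], right=[]
  root=28; inorder splits into left=[11, 25], right=[]
  root=25; inorder splits into left=[11], right=[]
  root=11; inorder splits into left=[], right=[]
Reconstructed level-order: [10, 4, 28, 1, 8, 25, 11]


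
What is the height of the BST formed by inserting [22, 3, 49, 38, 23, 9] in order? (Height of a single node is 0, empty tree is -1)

Insertion order: [22, 3, 49, 38, 23, 9]
Tree (level-order array): [22, 3, 49, None, 9, 38, None, None, None, 23]
Compute height bottom-up (empty subtree = -1):
  height(9) = 1 + max(-1, -1) = 0
  height(3) = 1 + max(-1, 0) = 1
  height(23) = 1 + max(-1, -1) = 0
  height(38) = 1 + max(0, -1) = 1
  height(49) = 1 + max(1, -1) = 2
  height(22) = 1 + max(1, 2) = 3
Height = 3


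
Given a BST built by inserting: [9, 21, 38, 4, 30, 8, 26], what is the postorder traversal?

Tree insertion order: [9, 21, 38, 4, 30, 8, 26]
Tree (level-order array): [9, 4, 21, None, 8, None, 38, None, None, 30, None, 26]
Postorder traversal: [8, 4, 26, 30, 38, 21, 9]


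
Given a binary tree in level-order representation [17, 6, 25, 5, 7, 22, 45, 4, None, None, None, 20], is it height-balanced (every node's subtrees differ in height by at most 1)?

Tree (level-order array): [17, 6, 25, 5, 7, 22, 45, 4, None, None, None, 20]
Definition: a tree is height-balanced if, at every node, |h(left) - h(right)| <= 1 (empty subtree has height -1).
Bottom-up per-node check:
  node 4: h_left=-1, h_right=-1, diff=0 [OK], height=0
  node 5: h_left=0, h_right=-1, diff=1 [OK], height=1
  node 7: h_left=-1, h_right=-1, diff=0 [OK], height=0
  node 6: h_left=1, h_right=0, diff=1 [OK], height=2
  node 20: h_left=-1, h_right=-1, diff=0 [OK], height=0
  node 22: h_left=0, h_right=-1, diff=1 [OK], height=1
  node 45: h_left=-1, h_right=-1, diff=0 [OK], height=0
  node 25: h_left=1, h_right=0, diff=1 [OK], height=2
  node 17: h_left=2, h_right=2, diff=0 [OK], height=3
All nodes satisfy the balance condition.
Result: Balanced


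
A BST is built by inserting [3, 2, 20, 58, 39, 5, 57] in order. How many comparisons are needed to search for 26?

Search path for 26: 3 -> 20 -> 58 -> 39
Found: False
Comparisons: 4


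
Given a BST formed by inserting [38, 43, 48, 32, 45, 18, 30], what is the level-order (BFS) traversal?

Tree insertion order: [38, 43, 48, 32, 45, 18, 30]
Tree (level-order array): [38, 32, 43, 18, None, None, 48, None, 30, 45]
BFS from the root, enqueuing left then right child of each popped node:
  queue [38] -> pop 38, enqueue [32, 43], visited so far: [38]
  queue [32, 43] -> pop 32, enqueue [18], visited so far: [38, 32]
  queue [43, 18] -> pop 43, enqueue [48], visited so far: [38, 32, 43]
  queue [18, 48] -> pop 18, enqueue [30], visited so far: [38, 32, 43, 18]
  queue [48, 30] -> pop 48, enqueue [45], visited so far: [38, 32, 43, 18, 48]
  queue [30, 45] -> pop 30, enqueue [none], visited so far: [38, 32, 43, 18, 48, 30]
  queue [45] -> pop 45, enqueue [none], visited so far: [38, 32, 43, 18, 48, 30, 45]
Result: [38, 32, 43, 18, 48, 30, 45]


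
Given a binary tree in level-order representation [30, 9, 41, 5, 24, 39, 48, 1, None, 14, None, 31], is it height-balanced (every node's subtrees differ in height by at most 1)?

Tree (level-order array): [30, 9, 41, 5, 24, 39, 48, 1, None, 14, None, 31]
Definition: a tree is height-balanced if, at every node, |h(left) - h(right)| <= 1 (empty subtree has height -1).
Bottom-up per-node check:
  node 1: h_left=-1, h_right=-1, diff=0 [OK], height=0
  node 5: h_left=0, h_right=-1, diff=1 [OK], height=1
  node 14: h_left=-1, h_right=-1, diff=0 [OK], height=0
  node 24: h_left=0, h_right=-1, diff=1 [OK], height=1
  node 9: h_left=1, h_right=1, diff=0 [OK], height=2
  node 31: h_left=-1, h_right=-1, diff=0 [OK], height=0
  node 39: h_left=0, h_right=-1, diff=1 [OK], height=1
  node 48: h_left=-1, h_right=-1, diff=0 [OK], height=0
  node 41: h_left=1, h_right=0, diff=1 [OK], height=2
  node 30: h_left=2, h_right=2, diff=0 [OK], height=3
All nodes satisfy the balance condition.
Result: Balanced


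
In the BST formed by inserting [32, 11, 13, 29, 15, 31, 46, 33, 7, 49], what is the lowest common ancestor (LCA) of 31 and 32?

Tree insertion order: [32, 11, 13, 29, 15, 31, 46, 33, 7, 49]
Tree (level-order array): [32, 11, 46, 7, 13, 33, 49, None, None, None, 29, None, None, None, None, 15, 31]
In a BST, the LCA of p=31, q=32 is the first node v on the
root-to-leaf path with p <= v <= q (go left if both < v, right if both > v).
Walk from root:
  at 32: 31 <= 32 <= 32, this is the LCA
LCA = 32


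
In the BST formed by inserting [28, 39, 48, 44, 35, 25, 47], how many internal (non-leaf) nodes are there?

Tree built from: [28, 39, 48, 44, 35, 25, 47]
Tree (level-order array): [28, 25, 39, None, None, 35, 48, None, None, 44, None, None, 47]
Rule: An internal node has at least one child.
Per-node child counts:
  node 28: 2 child(ren)
  node 25: 0 child(ren)
  node 39: 2 child(ren)
  node 35: 0 child(ren)
  node 48: 1 child(ren)
  node 44: 1 child(ren)
  node 47: 0 child(ren)
Matching nodes: [28, 39, 48, 44]
Count of internal (non-leaf) nodes: 4


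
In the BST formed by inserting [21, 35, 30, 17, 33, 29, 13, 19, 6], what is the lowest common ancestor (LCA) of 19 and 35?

Tree insertion order: [21, 35, 30, 17, 33, 29, 13, 19, 6]
Tree (level-order array): [21, 17, 35, 13, 19, 30, None, 6, None, None, None, 29, 33]
In a BST, the LCA of p=19, q=35 is the first node v on the
root-to-leaf path with p <= v <= q (go left if both < v, right if both > v).
Walk from root:
  at 21: 19 <= 21 <= 35, this is the LCA
LCA = 21


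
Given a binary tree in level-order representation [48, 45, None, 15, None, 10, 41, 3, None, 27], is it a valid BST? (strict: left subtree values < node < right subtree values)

Level-order array: [48, 45, None, 15, None, 10, 41, 3, None, 27]
Validate using subtree bounds (lo, hi): at each node, require lo < value < hi,
then recurse left with hi=value and right with lo=value.
Preorder trace (stopping at first violation):
  at node 48 with bounds (-inf, +inf): OK
  at node 45 with bounds (-inf, 48): OK
  at node 15 with bounds (-inf, 45): OK
  at node 10 with bounds (-inf, 15): OK
  at node 3 with bounds (-inf, 10): OK
  at node 41 with bounds (15, 45): OK
  at node 27 with bounds (15, 41): OK
No violation found at any node.
Result: Valid BST


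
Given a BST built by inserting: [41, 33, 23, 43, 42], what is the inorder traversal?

Tree insertion order: [41, 33, 23, 43, 42]
Tree (level-order array): [41, 33, 43, 23, None, 42]
Inorder traversal: [23, 33, 41, 42, 43]


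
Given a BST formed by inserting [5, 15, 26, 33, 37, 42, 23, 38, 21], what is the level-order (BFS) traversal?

Tree insertion order: [5, 15, 26, 33, 37, 42, 23, 38, 21]
Tree (level-order array): [5, None, 15, None, 26, 23, 33, 21, None, None, 37, None, None, None, 42, 38]
BFS from the root, enqueuing left then right child of each popped node:
  queue [5] -> pop 5, enqueue [15], visited so far: [5]
  queue [15] -> pop 15, enqueue [26], visited so far: [5, 15]
  queue [26] -> pop 26, enqueue [23, 33], visited so far: [5, 15, 26]
  queue [23, 33] -> pop 23, enqueue [21], visited so far: [5, 15, 26, 23]
  queue [33, 21] -> pop 33, enqueue [37], visited so far: [5, 15, 26, 23, 33]
  queue [21, 37] -> pop 21, enqueue [none], visited so far: [5, 15, 26, 23, 33, 21]
  queue [37] -> pop 37, enqueue [42], visited so far: [5, 15, 26, 23, 33, 21, 37]
  queue [42] -> pop 42, enqueue [38], visited so far: [5, 15, 26, 23, 33, 21, 37, 42]
  queue [38] -> pop 38, enqueue [none], visited so far: [5, 15, 26, 23, 33, 21, 37, 42, 38]
Result: [5, 15, 26, 23, 33, 21, 37, 42, 38]


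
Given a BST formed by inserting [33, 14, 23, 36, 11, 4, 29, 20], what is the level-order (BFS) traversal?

Tree insertion order: [33, 14, 23, 36, 11, 4, 29, 20]
Tree (level-order array): [33, 14, 36, 11, 23, None, None, 4, None, 20, 29]
BFS from the root, enqueuing left then right child of each popped node:
  queue [33] -> pop 33, enqueue [14, 36], visited so far: [33]
  queue [14, 36] -> pop 14, enqueue [11, 23], visited so far: [33, 14]
  queue [36, 11, 23] -> pop 36, enqueue [none], visited so far: [33, 14, 36]
  queue [11, 23] -> pop 11, enqueue [4], visited so far: [33, 14, 36, 11]
  queue [23, 4] -> pop 23, enqueue [20, 29], visited so far: [33, 14, 36, 11, 23]
  queue [4, 20, 29] -> pop 4, enqueue [none], visited so far: [33, 14, 36, 11, 23, 4]
  queue [20, 29] -> pop 20, enqueue [none], visited so far: [33, 14, 36, 11, 23, 4, 20]
  queue [29] -> pop 29, enqueue [none], visited so far: [33, 14, 36, 11, 23, 4, 20, 29]
Result: [33, 14, 36, 11, 23, 4, 20, 29]


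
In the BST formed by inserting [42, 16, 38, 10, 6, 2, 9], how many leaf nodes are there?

Tree built from: [42, 16, 38, 10, 6, 2, 9]
Tree (level-order array): [42, 16, None, 10, 38, 6, None, None, None, 2, 9]
Rule: A leaf has 0 children.
Per-node child counts:
  node 42: 1 child(ren)
  node 16: 2 child(ren)
  node 10: 1 child(ren)
  node 6: 2 child(ren)
  node 2: 0 child(ren)
  node 9: 0 child(ren)
  node 38: 0 child(ren)
Matching nodes: [2, 9, 38]
Count of leaf nodes: 3


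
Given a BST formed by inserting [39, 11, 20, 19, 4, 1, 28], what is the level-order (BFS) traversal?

Tree insertion order: [39, 11, 20, 19, 4, 1, 28]
Tree (level-order array): [39, 11, None, 4, 20, 1, None, 19, 28]
BFS from the root, enqueuing left then right child of each popped node:
  queue [39] -> pop 39, enqueue [11], visited so far: [39]
  queue [11] -> pop 11, enqueue [4, 20], visited so far: [39, 11]
  queue [4, 20] -> pop 4, enqueue [1], visited so far: [39, 11, 4]
  queue [20, 1] -> pop 20, enqueue [19, 28], visited so far: [39, 11, 4, 20]
  queue [1, 19, 28] -> pop 1, enqueue [none], visited so far: [39, 11, 4, 20, 1]
  queue [19, 28] -> pop 19, enqueue [none], visited so far: [39, 11, 4, 20, 1, 19]
  queue [28] -> pop 28, enqueue [none], visited so far: [39, 11, 4, 20, 1, 19, 28]
Result: [39, 11, 4, 20, 1, 19, 28]


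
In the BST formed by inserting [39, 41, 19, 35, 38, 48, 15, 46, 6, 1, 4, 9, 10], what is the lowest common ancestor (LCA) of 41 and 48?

Tree insertion order: [39, 41, 19, 35, 38, 48, 15, 46, 6, 1, 4, 9, 10]
Tree (level-order array): [39, 19, 41, 15, 35, None, 48, 6, None, None, 38, 46, None, 1, 9, None, None, None, None, None, 4, None, 10]
In a BST, the LCA of p=41, q=48 is the first node v on the
root-to-leaf path with p <= v <= q (go left if both < v, right if both > v).
Walk from root:
  at 39: both 41 and 48 > 39, go right
  at 41: 41 <= 41 <= 48, this is the LCA
LCA = 41


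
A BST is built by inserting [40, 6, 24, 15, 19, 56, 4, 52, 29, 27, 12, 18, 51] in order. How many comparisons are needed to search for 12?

Search path for 12: 40 -> 6 -> 24 -> 15 -> 12
Found: True
Comparisons: 5


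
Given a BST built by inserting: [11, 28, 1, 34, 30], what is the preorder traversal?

Tree insertion order: [11, 28, 1, 34, 30]
Tree (level-order array): [11, 1, 28, None, None, None, 34, 30]
Preorder traversal: [11, 1, 28, 34, 30]


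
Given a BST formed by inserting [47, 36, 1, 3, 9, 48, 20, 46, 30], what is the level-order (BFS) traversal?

Tree insertion order: [47, 36, 1, 3, 9, 48, 20, 46, 30]
Tree (level-order array): [47, 36, 48, 1, 46, None, None, None, 3, None, None, None, 9, None, 20, None, 30]
BFS from the root, enqueuing left then right child of each popped node:
  queue [47] -> pop 47, enqueue [36, 48], visited so far: [47]
  queue [36, 48] -> pop 36, enqueue [1, 46], visited so far: [47, 36]
  queue [48, 1, 46] -> pop 48, enqueue [none], visited so far: [47, 36, 48]
  queue [1, 46] -> pop 1, enqueue [3], visited so far: [47, 36, 48, 1]
  queue [46, 3] -> pop 46, enqueue [none], visited so far: [47, 36, 48, 1, 46]
  queue [3] -> pop 3, enqueue [9], visited so far: [47, 36, 48, 1, 46, 3]
  queue [9] -> pop 9, enqueue [20], visited so far: [47, 36, 48, 1, 46, 3, 9]
  queue [20] -> pop 20, enqueue [30], visited so far: [47, 36, 48, 1, 46, 3, 9, 20]
  queue [30] -> pop 30, enqueue [none], visited so far: [47, 36, 48, 1, 46, 3, 9, 20, 30]
Result: [47, 36, 48, 1, 46, 3, 9, 20, 30]


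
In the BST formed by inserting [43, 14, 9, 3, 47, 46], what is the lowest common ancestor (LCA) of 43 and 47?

Tree insertion order: [43, 14, 9, 3, 47, 46]
Tree (level-order array): [43, 14, 47, 9, None, 46, None, 3]
In a BST, the LCA of p=43, q=47 is the first node v on the
root-to-leaf path with p <= v <= q (go left if both < v, right if both > v).
Walk from root:
  at 43: 43 <= 43 <= 47, this is the LCA
LCA = 43


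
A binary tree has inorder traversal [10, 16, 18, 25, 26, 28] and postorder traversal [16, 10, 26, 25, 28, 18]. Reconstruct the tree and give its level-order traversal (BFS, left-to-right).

Inorder:   [10, 16, 18, 25, 26, 28]
Postorder: [16, 10, 26, 25, 28, 18]
Algorithm: postorder visits root last, so walk postorder right-to-left;
each value is the root of the current inorder slice — split it at that
value, recurse on the right subtree first, then the left.
Recursive splits:
  root=18; inorder splits into left=[10, 16], right=[25, 26, 28]
  root=28; inorder splits into left=[25, 26], right=[]
  root=25; inorder splits into left=[], right=[26]
  root=26; inorder splits into left=[], right=[]
  root=10; inorder splits into left=[], right=[16]
  root=16; inorder splits into left=[], right=[]
Reconstructed level-order: [18, 10, 28, 16, 25, 26]


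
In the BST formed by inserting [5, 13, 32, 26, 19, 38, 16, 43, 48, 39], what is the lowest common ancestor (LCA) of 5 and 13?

Tree insertion order: [5, 13, 32, 26, 19, 38, 16, 43, 48, 39]
Tree (level-order array): [5, None, 13, None, 32, 26, 38, 19, None, None, 43, 16, None, 39, 48]
In a BST, the LCA of p=5, q=13 is the first node v on the
root-to-leaf path with p <= v <= q (go left if both < v, right if both > v).
Walk from root:
  at 5: 5 <= 5 <= 13, this is the LCA
LCA = 5


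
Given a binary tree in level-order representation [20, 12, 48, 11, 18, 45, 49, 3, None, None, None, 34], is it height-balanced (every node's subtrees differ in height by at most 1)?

Tree (level-order array): [20, 12, 48, 11, 18, 45, 49, 3, None, None, None, 34]
Definition: a tree is height-balanced if, at every node, |h(left) - h(right)| <= 1 (empty subtree has height -1).
Bottom-up per-node check:
  node 3: h_left=-1, h_right=-1, diff=0 [OK], height=0
  node 11: h_left=0, h_right=-1, diff=1 [OK], height=1
  node 18: h_left=-1, h_right=-1, diff=0 [OK], height=0
  node 12: h_left=1, h_right=0, diff=1 [OK], height=2
  node 34: h_left=-1, h_right=-1, diff=0 [OK], height=0
  node 45: h_left=0, h_right=-1, diff=1 [OK], height=1
  node 49: h_left=-1, h_right=-1, diff=0 [OK], height=0
  node 48: h_left=1, h_right=0, diff=1 [OK], height=2
  node 20: h_left=2, h_right=2, diff=0 [OK], height=3
All nodes satisfy the balance condition.
Result: Balanced


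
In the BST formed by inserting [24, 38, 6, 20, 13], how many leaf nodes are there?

Tree built from: [24, 38, 6, 20, 13]
Tree (level-order array): [24, 6, 38, None, 20, None, None, 13]
Rule: A leaf has 0 children.
Per-node child counts:
  node 24: 2 child(ren)
  node 6: 1 child(ren)
  node 20: 1 child(ren)
  node 13: 0 child(ren)
  node 38: 0 child(ren)
Matching nodes: [13, 38]
Count of leaf nodes: 2


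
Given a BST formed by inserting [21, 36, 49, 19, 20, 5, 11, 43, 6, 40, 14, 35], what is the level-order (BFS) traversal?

Tree insertion order: [21, 36, 49, 19, 20, 5, 11, 43, 6, 40, 14, 35]
Tree (level-order array): [21, 19, 36, 5, 20, 35, 49, None, 11, None, None, None, None, 43, None, 6, 14, 40]
BFS from the root, enqueuing left then right child of each popped node:
  queue [21] -> pop 21, enqueue [19, 36], visited so far: [21]
  queue [19, 36] -> pop 19, enqueue [5, 20], visited so far: [21, 19]
  queue [36, 5, 20] -> pop 36, enqueue [35, 49], visited so far: [21, 19, 36]
  queue [5, 20, 35, 49] -> pop 5, enqueue [11], visited so far: [21, 19, 36, 5]
  queue [20, 35, 49, 11] -> pop 20, enqueue [none], visited so far: [21, 19, 36, 5, 20]
  queue [35, 49, 11] -> pop 35, enqueue [none], visited so far: [21, 19, 36, 5, 20, 35]
  queue [49, 11] -> pop 49, enqueue [43], visited so far: [21, 19, 36, 5, 20, 35, 49]
  queue [11, 43] -> pop 11, enqueue [6, 14], visited so far: [21, 19, 36, 5, 20, 35, 49, 11]
  queue [43, 6, 14] -> pop 43, enqueue [40], visited so far: [21, 19, 36, 5, 20, 35, 49, 11, 43]
  queue [6, 14, 40] -> pop 6, enqueue [none], visited so far: [21, 19, 36, 5, 20, 35, 49, 11, 43, 6]
  queue [14, 40] -> pop 14, enqueue [none], visited so far: [21, 19, 36, 5, 20, 35, 49, 11, 43, 6, 14]
  queue [40] -> pop 40, enqueue [none], visited so far: [21, 19, 36, 5, 20, 35, 49, 11, 43, 6, 14, 40]
Result: [21, 19, 36, 5, 20, 35, 49, 11, 43, 6, 14, 40]


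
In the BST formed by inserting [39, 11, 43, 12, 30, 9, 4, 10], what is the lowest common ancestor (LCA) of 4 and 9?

Tree insertion order: [39, 11, 43, 12, 30, 9, 4, 10]
Tree (level-order array): [39, 11, 43, 9, 12, None, None, 4, 10, None, 30]
In a BST, the LCA of p=4, q=9 is the first node v on the
root-to-leaf path with p <= v <= q (go left if both < v, right if both > v).
Walk from root:
  at 39: both 4 and 9 < 39, go left
  at 11: both 4 and 9 < 11, go left
  at 9: 4 <= 9 <= 9, this is the LCA
LCA = 9


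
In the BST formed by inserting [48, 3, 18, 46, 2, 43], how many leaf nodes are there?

Tree built from: [48, 3, 18, 46, 2, 43]
Tree (level-order array): [48, 3, None, 2, 18, None, None, None, 46, 43]
Rule: A leaf has 0 children.
Per-node child counts:
  node 48: 1 child(ren)
  node 3: 2 child(ren)
  node 2: 0 child(ren)
  node 18: 1 child(ren)
  node 46: 1 child(ren)
  node 43: 0 child(ren)
Matching nodes: [2, 43]
Count of leaf nodes: 2


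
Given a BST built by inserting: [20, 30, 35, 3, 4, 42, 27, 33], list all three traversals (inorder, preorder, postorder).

Tree insertion order: [20, 30, 35, 3, 4, 42, 27, 33]
Tree (level-order array): [20, 3, 30, None, 4, 27, 35, None, None, None, None, 33, 42]
Inorder (L, root, R): [3, 4, 20, 27, 30, 33, 35, 42]
Preorder (root, L, R): [20, 3, 4, 30, 27, 35, 33, 42]
Postorder (L, R, root): [4, 3, 27, 33, 42, 35, 30, 20]


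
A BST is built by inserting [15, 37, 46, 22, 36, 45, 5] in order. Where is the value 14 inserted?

Starting tree (level order): [15, 5, 37, None, None, 22, 46, None, 36, 45]
Insertion path: 15 -> 5
Result: insert 14 as right child of 5
Final tree (level order): [15, 5, 37, None, 14, 22, 46, None, None, None, 36, 45]


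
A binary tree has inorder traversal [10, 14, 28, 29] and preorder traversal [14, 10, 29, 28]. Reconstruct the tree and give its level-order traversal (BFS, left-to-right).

Inorder:  [10, 14, 28, 29]
Preorder: [14, 10, 29, 28]
Algorithm: preorder visits root first, so consume preorder in order;
for each root, split the current inorder slice at that value into
left-subtree inorder and right-subtree inorder, then recurse.
Recursive splits:
  root=14; inorder splits into left=[10], right=[28, 29]
  root=10; inorder splits into left=[], right=[]
  root=29; inorder splits into left=[28], right=[]
  root=28; inorder splits into left=[], right=[]
Reconstructed level-order: [14, 10, 29, 28]
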